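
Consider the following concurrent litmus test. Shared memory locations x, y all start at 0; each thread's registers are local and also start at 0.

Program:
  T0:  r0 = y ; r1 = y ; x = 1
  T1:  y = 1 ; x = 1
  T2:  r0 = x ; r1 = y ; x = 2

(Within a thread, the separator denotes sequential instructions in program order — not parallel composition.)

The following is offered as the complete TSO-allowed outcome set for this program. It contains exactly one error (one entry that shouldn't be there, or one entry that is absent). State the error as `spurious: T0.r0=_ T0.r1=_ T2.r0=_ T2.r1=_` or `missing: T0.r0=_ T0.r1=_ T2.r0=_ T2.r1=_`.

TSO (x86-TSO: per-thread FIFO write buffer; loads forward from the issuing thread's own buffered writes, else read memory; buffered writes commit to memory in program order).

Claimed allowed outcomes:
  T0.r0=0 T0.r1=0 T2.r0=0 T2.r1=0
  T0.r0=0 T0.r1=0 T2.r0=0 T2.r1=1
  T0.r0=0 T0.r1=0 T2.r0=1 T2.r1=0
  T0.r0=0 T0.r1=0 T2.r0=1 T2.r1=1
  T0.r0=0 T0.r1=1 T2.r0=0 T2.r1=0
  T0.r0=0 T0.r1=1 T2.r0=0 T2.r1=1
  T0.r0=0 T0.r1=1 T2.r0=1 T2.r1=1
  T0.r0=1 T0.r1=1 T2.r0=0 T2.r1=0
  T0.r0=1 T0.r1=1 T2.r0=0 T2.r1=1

missing: T0.r0=1 T0.r1=1 T2.r0=1 T2.r1=1

outcome vector order: (T0.r0,T0.r1,T2.r0,T2.r1)
TSO (10): 0000; 0001; 0010; 0011; 0100; 0101; 0111; 1100; 1101; 1111
TSO∖claimed = {1111}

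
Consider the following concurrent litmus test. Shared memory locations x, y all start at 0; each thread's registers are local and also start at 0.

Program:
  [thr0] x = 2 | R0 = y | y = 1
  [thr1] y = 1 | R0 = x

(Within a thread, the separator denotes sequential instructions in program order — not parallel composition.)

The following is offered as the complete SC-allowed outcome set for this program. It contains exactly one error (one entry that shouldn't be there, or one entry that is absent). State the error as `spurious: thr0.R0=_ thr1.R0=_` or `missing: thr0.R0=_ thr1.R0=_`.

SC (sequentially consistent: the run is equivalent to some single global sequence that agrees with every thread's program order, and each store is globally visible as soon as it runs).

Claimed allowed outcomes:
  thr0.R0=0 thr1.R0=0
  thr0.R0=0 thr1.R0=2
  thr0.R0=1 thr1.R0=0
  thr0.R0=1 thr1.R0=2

outcome vector order: (thr0.R0,thr1.R0)
SC (3): (0,2), (1,0), (1,2)
claimed∖SC = {(0,0)}

spurious: thr0.R0=0 thr1.R0=0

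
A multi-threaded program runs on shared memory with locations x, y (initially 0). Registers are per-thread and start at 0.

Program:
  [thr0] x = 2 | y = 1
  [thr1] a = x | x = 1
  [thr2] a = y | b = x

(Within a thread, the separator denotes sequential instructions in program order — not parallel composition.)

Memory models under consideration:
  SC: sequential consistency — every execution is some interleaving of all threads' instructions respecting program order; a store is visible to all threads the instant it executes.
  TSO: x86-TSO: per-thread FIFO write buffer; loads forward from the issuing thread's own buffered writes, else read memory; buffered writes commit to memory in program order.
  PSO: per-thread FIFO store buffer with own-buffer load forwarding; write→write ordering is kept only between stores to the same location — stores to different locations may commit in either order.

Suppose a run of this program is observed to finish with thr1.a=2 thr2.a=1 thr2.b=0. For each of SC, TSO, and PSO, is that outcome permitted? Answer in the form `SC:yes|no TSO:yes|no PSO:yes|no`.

SC:no TSO:no PSO:yes

outcome vector order: (thr1.a,thr2.a,thr2.b)
[SC] allowed = {<0 0 0> <0 0 1> <0 0 2> <0 1 1> <0 1 2> <2 0 0> <2 0 1> <2 0 2> <2 1 1> <2 1 2>}
[TSO] allowed = {<0 0 0> <0 0 1> <0 0 2> <0 1 1> <0 1 2> <2 0 0> <2 0 1> <2 0 2> <2 1 1> <2 1 2>}
[PSO] allowed = {<0 0 0> <0 0 1> <0 0 2> <0 1 0> <0 1 1> <0 1 2> <2 0 0> <2 0 1> <2 0 2> <2 1 0> <2 1 1> <2 1 2>}
target <2 1 0> ∈ {PSO}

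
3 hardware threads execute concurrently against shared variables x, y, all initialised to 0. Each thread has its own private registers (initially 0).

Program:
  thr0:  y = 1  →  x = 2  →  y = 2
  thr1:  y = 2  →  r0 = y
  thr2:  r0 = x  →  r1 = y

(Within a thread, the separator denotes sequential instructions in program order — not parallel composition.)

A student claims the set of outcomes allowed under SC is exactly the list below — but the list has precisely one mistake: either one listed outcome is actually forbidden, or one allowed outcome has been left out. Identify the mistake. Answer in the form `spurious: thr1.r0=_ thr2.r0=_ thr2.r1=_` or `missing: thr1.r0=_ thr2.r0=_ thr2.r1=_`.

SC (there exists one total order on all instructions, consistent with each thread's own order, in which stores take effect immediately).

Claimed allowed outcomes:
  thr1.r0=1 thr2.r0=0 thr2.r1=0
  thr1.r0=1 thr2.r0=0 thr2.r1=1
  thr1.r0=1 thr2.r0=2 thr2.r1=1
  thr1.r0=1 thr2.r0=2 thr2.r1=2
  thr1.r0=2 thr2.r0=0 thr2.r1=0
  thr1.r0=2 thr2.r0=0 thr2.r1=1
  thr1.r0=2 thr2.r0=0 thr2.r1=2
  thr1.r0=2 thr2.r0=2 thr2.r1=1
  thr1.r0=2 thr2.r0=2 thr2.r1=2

missing: thr1.r0=1 thr2.r0=0 thr2.r1=2

outcome vector order: (thr1.r0,thr2.r0,thr2.r1)
[SC] allowed = {1/0/0; 1/0/1; 1/0/2; 1/2/1; 1/2/2; 2/0/0; 2/0/1; 2/0/2; 2/2/1; 2/2/2}
SC∖claimed = {1/0/2}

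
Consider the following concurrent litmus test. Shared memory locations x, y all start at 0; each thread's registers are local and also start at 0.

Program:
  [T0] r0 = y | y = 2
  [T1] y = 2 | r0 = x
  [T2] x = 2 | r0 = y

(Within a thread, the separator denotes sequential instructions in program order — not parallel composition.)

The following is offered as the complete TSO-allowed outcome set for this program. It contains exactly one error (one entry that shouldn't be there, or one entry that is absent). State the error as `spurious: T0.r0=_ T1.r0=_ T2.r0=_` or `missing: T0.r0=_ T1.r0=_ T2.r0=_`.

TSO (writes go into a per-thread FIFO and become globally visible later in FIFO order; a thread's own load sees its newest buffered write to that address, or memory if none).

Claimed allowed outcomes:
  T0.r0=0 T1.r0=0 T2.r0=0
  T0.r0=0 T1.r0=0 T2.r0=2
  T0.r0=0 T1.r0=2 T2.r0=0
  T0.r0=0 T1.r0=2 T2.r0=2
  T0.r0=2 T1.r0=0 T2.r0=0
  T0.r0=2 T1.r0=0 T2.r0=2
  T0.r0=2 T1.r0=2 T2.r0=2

outcome vector order: (T0.r0,T1.r0,T2.r0)
under TSO → 0/0/0, 0/0/2, 0/2/0, 0/2/2, 2/0/0, 2/0/2, 2/2/0, 2/2/2
TSO∖claimed = {2/2/0}

missing: T0.r0=2 T1.r0=2 T2.r0=0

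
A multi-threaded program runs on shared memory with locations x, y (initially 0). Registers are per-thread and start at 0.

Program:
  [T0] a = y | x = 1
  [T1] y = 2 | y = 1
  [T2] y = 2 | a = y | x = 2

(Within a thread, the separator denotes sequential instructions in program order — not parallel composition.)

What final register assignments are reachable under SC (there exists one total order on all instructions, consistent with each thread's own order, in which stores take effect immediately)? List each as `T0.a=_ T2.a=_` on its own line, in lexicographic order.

outcome vector order: (T0.a,T2.a)
|SC outcomes| = 6

T0.a=0 T2.a=1
T0.a=0 T2.a=2
T0.a=1 T2.a=1
T0.a=1 T2.a=2
T0.a=2 T2.a=1
T0.a=2 T2.a=2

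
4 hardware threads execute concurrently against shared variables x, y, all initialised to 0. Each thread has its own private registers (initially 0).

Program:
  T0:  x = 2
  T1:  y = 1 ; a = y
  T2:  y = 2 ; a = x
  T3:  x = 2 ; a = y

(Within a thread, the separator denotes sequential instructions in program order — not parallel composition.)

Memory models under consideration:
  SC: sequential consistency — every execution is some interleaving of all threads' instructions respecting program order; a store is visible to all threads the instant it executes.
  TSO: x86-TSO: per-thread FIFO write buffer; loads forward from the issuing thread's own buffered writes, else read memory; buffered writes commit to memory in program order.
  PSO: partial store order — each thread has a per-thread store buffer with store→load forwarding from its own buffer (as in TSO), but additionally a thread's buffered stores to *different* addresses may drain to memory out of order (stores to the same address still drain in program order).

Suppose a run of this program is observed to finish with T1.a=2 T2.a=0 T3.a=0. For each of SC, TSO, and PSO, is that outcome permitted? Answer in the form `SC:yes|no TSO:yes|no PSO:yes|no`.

SC:no TSO:yes PSO:yes

outcome vector order: (T1.a,T2.a,T3.a)
SC: 9 outcomes — {(1,0,1), (1,0,2), (1,2,0), (1,2,1), (1,2,2), (2,0,2), (2,2,0), (2,2,1), (2,2,2)}
TSO: 12 outcomes — {(1,0,0), (1,0,1), (1,0,2), (1,2,0), (1,2,1), (1,2,2), (2,0,0), (2,0,1), (2,0,2), (2,2,0), (2,2,1), (2,2,2)}
PSO: 12 outcomes — {(1,0,0), (1,0,1), (1,0,2), (1,2,0), (1,2,1), (1,2,2), (2,0,0), (2,0,1), (2,0,2), (2,2,0), (2,2,1), (2,2,2)}
target (2,0,0) ∈ {TSO,PSO}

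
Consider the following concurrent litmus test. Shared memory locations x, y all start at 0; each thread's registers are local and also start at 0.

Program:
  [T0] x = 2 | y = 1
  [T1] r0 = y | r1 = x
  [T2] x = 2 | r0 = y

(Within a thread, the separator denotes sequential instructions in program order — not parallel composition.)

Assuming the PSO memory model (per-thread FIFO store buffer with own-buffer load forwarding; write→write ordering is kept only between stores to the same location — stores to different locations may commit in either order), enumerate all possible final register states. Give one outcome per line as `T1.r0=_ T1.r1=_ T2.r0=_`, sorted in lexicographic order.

outcome vector order: (T1.r0,T1.r1,T2.r0)
|PSO outcomes| = 8

T1.r0=0 T1.r1=0 T2.r0=0
T1.r0=0 T1.r1=0 T2.r0=1
T1.r0=0 T1.r1=2 T2.r0=0
T1.r0=0 T1.r1=2 T2.r0=1
T1.r0=1 T1.r1=0 T2.r0=0
T1.r0=1 T1.r1=0 T2.r0=1
T1.r0=1 T1.r1=2 T2.r0=0
T1.r0=1 T1.r1=2 T2.r0=1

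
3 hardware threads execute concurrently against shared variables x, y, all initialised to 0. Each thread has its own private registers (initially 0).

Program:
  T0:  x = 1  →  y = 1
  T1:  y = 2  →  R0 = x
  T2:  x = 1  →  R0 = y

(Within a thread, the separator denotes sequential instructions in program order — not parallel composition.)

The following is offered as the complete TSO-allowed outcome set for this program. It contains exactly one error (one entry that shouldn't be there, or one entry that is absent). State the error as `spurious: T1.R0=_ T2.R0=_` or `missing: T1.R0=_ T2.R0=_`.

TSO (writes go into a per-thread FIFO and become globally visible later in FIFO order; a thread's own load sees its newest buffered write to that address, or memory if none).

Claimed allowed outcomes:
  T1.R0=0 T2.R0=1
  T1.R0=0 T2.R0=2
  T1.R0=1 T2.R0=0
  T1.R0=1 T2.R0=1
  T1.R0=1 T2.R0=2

missing: T1.R0=0 T2.R0=0

outcome vector order: (T1.R0,T2.R0)
[TSO] allowed = {0/0; 0/1; 0/2; 1/0; 1/1; 1/2}
TSO∖claimed = {0/0}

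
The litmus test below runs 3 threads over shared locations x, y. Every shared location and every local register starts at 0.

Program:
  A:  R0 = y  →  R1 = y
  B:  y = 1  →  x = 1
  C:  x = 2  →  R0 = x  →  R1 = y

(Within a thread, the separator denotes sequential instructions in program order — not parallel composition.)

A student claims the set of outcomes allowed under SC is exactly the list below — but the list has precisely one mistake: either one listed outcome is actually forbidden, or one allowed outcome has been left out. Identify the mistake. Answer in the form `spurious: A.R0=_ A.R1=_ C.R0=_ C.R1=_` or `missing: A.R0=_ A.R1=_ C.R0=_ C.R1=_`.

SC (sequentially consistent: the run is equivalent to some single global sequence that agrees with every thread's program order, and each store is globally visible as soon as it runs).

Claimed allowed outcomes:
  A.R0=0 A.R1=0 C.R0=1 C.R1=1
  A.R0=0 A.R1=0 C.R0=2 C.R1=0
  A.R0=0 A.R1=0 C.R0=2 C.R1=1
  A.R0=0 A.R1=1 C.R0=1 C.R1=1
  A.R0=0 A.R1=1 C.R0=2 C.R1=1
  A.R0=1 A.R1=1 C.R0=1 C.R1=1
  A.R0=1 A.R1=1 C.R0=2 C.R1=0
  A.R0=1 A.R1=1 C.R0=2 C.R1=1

outcome vector order: (A.R0,A.R1,C.R0,C.R1)
under SC → 0011 0020 0021 0111 0120 0121 1111 1120 1121
SC∖claimed = {0120}

missing: A.R0=0 A.R1=1 C.R0=2 C.R1=0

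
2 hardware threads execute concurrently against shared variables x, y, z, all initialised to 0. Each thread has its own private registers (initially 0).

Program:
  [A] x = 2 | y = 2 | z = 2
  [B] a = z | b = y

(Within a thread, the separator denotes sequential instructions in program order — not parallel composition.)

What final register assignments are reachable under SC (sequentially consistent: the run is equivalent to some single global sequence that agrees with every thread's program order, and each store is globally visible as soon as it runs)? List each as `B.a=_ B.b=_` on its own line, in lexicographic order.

outcome vector order: (B.a,B.b)
|SC outcomes| = 3

B.a=0 B.b=0
B.a=0 B.b=2
B.a=2 B.b=2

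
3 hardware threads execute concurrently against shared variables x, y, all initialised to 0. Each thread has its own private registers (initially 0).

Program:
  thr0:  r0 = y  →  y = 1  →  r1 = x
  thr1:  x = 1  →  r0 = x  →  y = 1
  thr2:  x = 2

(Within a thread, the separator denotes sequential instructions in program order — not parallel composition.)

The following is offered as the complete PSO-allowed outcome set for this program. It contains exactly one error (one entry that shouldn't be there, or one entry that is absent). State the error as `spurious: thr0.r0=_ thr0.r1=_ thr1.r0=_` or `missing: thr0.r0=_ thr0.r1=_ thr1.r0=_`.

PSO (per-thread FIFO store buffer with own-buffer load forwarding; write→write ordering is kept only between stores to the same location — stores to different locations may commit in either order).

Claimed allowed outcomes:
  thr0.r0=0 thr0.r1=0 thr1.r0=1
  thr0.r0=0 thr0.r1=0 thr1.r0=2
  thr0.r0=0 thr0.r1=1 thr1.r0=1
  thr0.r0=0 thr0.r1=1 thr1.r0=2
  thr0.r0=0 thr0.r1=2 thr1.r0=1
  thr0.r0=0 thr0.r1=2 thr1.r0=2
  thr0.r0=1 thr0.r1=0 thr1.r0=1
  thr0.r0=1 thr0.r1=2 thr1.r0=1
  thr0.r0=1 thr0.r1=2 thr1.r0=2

missing: thr0.r0=1 thr0.r1=1 thr1.r0=1

outcome vector order: (thr0.r0,thr0.r1,thr1.r0)
PSO (10): (0,0,1), (0,0,2), (0,1,1), (0,1,2), (0,2,1), (0,2,2), (1,0,1), (1,1,1), (1,2,1), (1,2,2)
PSO∖claimed = {(1,1,1)}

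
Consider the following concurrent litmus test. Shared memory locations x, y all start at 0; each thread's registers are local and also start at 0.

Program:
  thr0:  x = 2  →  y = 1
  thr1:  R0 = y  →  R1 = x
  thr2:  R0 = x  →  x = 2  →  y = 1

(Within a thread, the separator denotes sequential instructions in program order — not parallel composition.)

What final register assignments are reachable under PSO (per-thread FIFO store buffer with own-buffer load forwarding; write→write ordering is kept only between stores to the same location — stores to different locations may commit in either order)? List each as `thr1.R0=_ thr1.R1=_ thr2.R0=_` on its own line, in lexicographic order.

thr1.R0=0 thr1.R1=0 thr2.R0=0
thr1.R0=0 thr1.R1=0 thr2.R0=2
thr1.R0=0 thr1.R1=2 thr2.R0=0
thr1.R0=0 thr1.R1=2 thr2.R0=2
thr1.R0=1 thr1.R1=0 thr2.R0=0
thr1.R0=1 thr1.R1=0 thr2.R0=2
thr1.R0=1 thr1.R1=2 thr2.R0=0
thr1.R0=1 thr1.R1=2 thr2.R0=2

outcome vector order: (thr1.R0,thr1.R1,thr2.R0)
|PSO outcomes| = 8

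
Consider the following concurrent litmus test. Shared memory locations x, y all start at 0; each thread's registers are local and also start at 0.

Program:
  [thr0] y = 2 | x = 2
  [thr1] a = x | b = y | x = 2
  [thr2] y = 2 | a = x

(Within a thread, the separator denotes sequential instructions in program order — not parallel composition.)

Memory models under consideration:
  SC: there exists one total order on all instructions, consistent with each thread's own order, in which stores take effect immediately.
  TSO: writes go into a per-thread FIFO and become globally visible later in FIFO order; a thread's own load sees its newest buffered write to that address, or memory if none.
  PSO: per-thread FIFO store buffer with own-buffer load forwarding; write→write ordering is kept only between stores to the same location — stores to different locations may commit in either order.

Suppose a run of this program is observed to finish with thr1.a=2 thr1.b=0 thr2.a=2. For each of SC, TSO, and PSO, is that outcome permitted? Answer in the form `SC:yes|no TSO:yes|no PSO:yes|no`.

outcome vector order: (thr1.a,thr1.b,thr2.a)
SC (6): <0 0 0> <0 0 2> <0 2 0> <0 2 2> <2 2 0> <2 2 2>
TSO (6): <0 0 0> <0 0 2> <0 2 0> <0 2 2> <2 2 0> <2 2 2>
PSO (8): <0 0 0> <0 0 2> <0 2 0> <0 2 2> <2 0 0> <2 0 2> <2 2 0> <2 2 2>
target <2 0 2> ∈ {PSO}

SC:no TSO:no PSO:yes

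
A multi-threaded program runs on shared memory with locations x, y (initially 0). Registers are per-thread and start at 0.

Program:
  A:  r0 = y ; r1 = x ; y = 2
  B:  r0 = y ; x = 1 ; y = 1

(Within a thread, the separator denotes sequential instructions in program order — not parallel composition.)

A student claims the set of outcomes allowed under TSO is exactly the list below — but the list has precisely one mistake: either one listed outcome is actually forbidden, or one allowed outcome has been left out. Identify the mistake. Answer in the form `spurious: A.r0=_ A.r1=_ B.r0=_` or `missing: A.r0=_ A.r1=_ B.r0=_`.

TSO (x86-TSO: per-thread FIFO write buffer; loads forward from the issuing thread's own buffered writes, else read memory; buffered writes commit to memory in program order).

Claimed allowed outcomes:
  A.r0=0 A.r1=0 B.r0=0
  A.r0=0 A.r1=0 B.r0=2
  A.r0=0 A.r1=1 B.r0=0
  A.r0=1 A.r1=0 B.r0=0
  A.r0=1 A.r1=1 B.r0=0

outcome vector order: (A.r0,A.r1,B.r0)
[TSO] allowed = {(0,0,0); (0,0,2); (0,1,0); (1,1,0)}
claimed∖TSO = {(1,0,0)}

spurious: A.r0=1 A.r1=0 B.r0=0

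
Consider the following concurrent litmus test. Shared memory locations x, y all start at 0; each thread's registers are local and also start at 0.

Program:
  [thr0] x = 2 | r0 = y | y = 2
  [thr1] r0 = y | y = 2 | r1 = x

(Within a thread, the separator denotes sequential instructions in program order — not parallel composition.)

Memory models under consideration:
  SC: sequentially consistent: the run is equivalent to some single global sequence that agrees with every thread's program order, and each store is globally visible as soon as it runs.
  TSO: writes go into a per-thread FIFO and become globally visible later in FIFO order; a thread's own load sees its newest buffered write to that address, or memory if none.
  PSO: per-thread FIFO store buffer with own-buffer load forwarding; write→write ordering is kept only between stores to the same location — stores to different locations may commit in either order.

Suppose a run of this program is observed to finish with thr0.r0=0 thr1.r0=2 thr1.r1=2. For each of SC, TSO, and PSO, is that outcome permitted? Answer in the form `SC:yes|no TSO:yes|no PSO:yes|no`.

SC:yes TSO:yes PSO:yes

outcome vector order: (thr0.r0,thr1.r0,thr1.r1)
[SC] allowed = {(0,0,2), (0,2,2), (2,0,0), (2,0,2)}
[TSO] allowed = {(0,0,0), (0,0,2), (0,2,2), (2,0,0), (2,0,2)}
[PSO] allowed = {(0,0,0), (0,0,2), (0,2,0), (0,2,2), (2,0,0), (2,0,2)}
target (0,2,2) ∈ {SC,TSO,PSO}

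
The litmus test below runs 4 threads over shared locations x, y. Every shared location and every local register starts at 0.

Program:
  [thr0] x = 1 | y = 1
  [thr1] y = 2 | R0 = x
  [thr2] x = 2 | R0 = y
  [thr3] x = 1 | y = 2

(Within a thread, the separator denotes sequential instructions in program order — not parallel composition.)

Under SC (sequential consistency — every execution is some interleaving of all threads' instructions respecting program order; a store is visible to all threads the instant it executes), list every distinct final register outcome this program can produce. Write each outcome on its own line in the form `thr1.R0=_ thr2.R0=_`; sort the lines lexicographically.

thr1.R0=0 thr2.R0=1
thr1.R0=0 thr2.R0=2
thr1.R0=1 thr2.R0=0
thr1.R0=1 thr2.R0=1
thr1.R0=1 thr2.R0=2
thr1.R0=2 thr2.R0=0
thr1.R0=2 thr2.R0=1
thr1.R0=2 thr2.R0=2

outcome vector order: (thr1.R0,thr2.R0)
|SC outcomes| = 8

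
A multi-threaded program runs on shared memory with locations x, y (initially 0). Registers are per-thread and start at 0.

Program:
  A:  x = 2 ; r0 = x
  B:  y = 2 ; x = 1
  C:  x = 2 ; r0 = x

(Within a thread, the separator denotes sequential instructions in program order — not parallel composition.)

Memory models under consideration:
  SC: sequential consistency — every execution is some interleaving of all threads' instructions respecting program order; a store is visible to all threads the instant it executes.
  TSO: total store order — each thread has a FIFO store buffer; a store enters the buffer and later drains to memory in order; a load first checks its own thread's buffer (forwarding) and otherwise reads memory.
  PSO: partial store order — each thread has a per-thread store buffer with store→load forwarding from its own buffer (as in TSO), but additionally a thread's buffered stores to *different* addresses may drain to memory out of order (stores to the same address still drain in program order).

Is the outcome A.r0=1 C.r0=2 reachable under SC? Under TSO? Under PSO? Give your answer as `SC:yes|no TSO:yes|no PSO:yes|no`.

SC:yes TSO:yes PSO:yes

outcome vector order: (A.r0,C.r0)
[SC] allowed = {<1 1> <1 2> <2 1> <2 2>}
[TSO] allowed = {<1 1> <1 2> <2 1> <2 2>}
[PSO] allowed = {<1 1> <1 2> <2 1> <2 2>}
target <1 2> ∈ {SC,TSO,PSO}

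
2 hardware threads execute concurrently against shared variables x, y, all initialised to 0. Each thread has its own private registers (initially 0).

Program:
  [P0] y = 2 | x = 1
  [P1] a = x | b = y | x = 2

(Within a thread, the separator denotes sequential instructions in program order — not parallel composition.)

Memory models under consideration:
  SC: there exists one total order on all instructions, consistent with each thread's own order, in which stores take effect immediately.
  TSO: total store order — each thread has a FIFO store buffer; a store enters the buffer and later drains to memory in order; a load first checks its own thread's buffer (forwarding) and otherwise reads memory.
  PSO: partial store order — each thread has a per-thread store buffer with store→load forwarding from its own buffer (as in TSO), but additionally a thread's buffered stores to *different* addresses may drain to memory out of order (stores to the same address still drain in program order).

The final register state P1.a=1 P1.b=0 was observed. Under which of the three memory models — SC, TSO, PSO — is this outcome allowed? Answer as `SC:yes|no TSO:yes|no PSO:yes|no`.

outcome vector order: (P1.a,P1.b)
under SC → <0 0> <0 2> <1 2>
under TSO → <0 0> <0 2> <1 2>
under PSO → <0 0> <0 2> <1 0> <1 2>
target <1 0> ∈ {PSO}

SC:no TSO:no PSO:yes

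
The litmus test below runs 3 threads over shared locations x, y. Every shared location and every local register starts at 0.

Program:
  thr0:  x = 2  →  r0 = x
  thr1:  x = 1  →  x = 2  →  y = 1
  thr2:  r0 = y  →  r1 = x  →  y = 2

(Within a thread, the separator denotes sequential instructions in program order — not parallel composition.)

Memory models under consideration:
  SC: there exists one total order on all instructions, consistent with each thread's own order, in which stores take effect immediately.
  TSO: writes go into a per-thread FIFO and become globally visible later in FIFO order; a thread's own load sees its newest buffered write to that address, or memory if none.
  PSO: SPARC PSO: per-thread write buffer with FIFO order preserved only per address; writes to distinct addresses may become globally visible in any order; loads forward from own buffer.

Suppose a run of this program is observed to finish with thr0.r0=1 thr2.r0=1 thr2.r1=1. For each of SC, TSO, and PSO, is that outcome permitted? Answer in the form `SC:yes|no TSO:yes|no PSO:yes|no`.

SC:no TSO:no PSO:yes

outcome vector order: (thr0.r0,thr2.r0,thr2.r1)
SC: 8 outcomes — {<1 0 0>, <1 0 1>, <1 0 2>, <1 1 2>, <2 0 0>, <2 0 1>, <2 0 2>, <2 1 2>}
TSO: 8 outcomes — {<1 0 0>, <1 0 1>, <1 0 2>, <1 1 2>, <2 0 0>, <2 0 1>, <2 0 2>, <2 1 2>}
PSO: 12 outcomes — {<1 0 0>, <1 0 1>, <1 0 2>, <1 1 0>, <1 1 1>, <1 1 2>, <2 0 0>, <2 0 1>, <2 0 2>, <2 1 0>, <2 1 1>, <2 1 2>}
target <1 1 1> ∈ {PSO}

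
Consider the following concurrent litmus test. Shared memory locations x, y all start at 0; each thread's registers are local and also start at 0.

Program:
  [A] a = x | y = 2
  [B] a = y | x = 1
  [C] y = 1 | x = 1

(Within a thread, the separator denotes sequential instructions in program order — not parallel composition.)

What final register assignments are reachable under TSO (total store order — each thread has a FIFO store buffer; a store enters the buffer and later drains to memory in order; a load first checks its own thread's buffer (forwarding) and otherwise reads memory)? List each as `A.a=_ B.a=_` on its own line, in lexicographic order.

outcome vector order: (A.a,B.a)
|TSO outcomes| = 6

A.a=0 B.a=0
A.a=0 B.a=1
A.a=0 B.a=2
A.a=1 B.a=0
A.a=1 B.a=1
A.a=1 B.a=2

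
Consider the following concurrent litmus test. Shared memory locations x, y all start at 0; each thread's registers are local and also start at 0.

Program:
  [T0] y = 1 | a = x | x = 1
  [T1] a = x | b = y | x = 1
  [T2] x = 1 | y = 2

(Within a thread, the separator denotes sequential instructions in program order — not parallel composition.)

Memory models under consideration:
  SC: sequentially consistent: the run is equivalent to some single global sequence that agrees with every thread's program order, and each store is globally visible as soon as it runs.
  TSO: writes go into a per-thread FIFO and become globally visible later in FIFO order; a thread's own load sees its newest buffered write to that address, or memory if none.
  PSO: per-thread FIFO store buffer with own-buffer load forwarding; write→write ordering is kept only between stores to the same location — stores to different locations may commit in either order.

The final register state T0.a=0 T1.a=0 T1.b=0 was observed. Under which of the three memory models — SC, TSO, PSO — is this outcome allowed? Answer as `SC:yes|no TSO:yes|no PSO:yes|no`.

SC:yes TSO:yes PSO:yes

outcome vector order: (T0.a,T1.a,T1.b)
under SC → <0 0 0>; <0 0 1>; <0 0 2>; <0 1 1>; <0 1 2>; <1 0 0>; <1 0 1>; <1 0 2>; <1 1 0>; <1 1 1>; <1 1 2>
under TSO → <0 0 0>; <0 0 1>; <0 0 2>; <0 1 0>; <0 1 1>; <0 1 2>; <1 0 0>; <1 0 1>; <1 0 2>; <1 1 0>; <1 1 1>; <1 1 2>
under PSO → <0 0 0>; <0 0 1>; <0 0 2>; <0 1 0>; <0 1 1>; <0 1 2>; <1 0 0>; <1 0 1>; <1 0 2>; <1 1 0>; <1 1 1>; <1 1 2>
target <0 0 0> ∈ {SC,TSO,PSO}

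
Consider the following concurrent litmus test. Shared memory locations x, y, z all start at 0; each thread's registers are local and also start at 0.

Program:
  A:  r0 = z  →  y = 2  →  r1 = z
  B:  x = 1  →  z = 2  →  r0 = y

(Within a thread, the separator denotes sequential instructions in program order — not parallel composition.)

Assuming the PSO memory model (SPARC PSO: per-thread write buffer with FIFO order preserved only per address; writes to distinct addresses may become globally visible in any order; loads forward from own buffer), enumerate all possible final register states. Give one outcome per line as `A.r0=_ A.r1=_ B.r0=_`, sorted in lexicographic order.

A.r0=0 A.r1=0 B.r0=0
A.r0=0 A.r1=0 B.r0=2
A.r0=0 A.r1=2 B.r0=0
A.r0=0 A.r1=2 B.r0=2
A.r0=2 A.r1=2 B.r0=0
A.r0=2 A.r1=2 B.r0=2

outcome vector order: (A.r0,A.r1,B.r0)
|PSO outcomes| = 6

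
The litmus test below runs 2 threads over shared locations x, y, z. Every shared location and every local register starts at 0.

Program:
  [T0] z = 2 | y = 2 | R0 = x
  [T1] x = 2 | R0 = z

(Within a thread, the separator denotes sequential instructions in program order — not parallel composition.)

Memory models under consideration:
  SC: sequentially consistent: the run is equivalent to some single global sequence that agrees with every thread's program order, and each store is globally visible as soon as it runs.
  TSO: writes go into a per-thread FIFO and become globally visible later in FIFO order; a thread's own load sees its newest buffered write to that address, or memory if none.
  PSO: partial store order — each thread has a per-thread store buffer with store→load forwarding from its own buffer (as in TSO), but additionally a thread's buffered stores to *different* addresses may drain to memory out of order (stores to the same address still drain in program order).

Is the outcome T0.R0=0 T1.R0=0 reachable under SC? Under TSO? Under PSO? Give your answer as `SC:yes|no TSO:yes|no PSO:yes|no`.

SC:no TSO:yes PSO:yes

outcome vector order: (T0.R0,T1.R0)
SC: 3 outcomes — {(0,2), (2,0), (2,2)}
TSO: 4 outcomes — {(0,0), (0,2), (2,0), (2,2)}
PSO: 4 outcomes — {(0,0), (0,2), (2,0), (2,2)}
target (0,0) ∈ {TSO,PSO}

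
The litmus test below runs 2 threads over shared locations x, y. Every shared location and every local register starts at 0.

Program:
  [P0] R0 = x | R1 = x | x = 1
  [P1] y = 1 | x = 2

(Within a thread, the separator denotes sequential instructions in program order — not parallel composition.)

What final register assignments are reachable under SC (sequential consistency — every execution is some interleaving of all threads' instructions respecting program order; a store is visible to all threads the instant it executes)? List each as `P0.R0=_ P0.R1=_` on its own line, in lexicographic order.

P0.R0=0 P0.R1=0
P0.R0=0 P0.R1=2
P0.R0=2 P0.R1=2

outcome vector order: (P0.R0,P0.R1)
|SC outcomes| = 3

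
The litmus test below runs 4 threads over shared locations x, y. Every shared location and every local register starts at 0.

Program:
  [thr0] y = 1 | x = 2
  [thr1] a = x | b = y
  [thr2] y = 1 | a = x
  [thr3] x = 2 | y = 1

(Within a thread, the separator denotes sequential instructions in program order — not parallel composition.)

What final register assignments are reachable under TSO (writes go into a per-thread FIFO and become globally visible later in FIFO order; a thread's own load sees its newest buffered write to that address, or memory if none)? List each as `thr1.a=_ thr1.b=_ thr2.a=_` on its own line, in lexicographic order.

outcome vector order: (thr1.a,thr1.b,thr2.a)
|TSO outcomes| = 8

thr1.a=0 thr1.b=0 thr2.a=0
thr1.a=0 thr1.b=0 thr2.a=2
thr1.a=0 thr1.b=1 thr2.a=0
thr1.a=0 thr1.b=1 thr2.a=2
thr1.a=2 thr1.b=0 thr2.a=0
thr1.a=2 thr1.b=0 thr2.a=2
thr1.a=2 thr1.b=1 thr2.a=0
thr1.a=2 thr1.b=1 thr2.a=2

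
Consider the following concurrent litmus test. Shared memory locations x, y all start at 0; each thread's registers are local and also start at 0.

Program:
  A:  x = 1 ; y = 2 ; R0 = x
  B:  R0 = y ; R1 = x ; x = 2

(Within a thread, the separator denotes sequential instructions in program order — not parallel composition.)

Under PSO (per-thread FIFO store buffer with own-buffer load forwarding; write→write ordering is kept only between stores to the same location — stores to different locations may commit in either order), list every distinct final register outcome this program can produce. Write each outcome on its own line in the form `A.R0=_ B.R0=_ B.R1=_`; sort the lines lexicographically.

A.R0=1 B.R0=0 B.R1=0
A.R0=1 B.R0=0 B.R1=1
A.R0=1 B.R0=2 B.R1=0
A.R0=1 B.R0=2 B.R1=1
A.R0=2 B.R0=0 B.R1=0
A.R0=2 B.R0=0 B.R1=1
A.R0=2 B.R0=2 B.R1=0
A.R0=2 B.R0=2 B.R1=1

outcome vector order: (A.R0,B.R0,B.R1)
|PSO outcomes| = 8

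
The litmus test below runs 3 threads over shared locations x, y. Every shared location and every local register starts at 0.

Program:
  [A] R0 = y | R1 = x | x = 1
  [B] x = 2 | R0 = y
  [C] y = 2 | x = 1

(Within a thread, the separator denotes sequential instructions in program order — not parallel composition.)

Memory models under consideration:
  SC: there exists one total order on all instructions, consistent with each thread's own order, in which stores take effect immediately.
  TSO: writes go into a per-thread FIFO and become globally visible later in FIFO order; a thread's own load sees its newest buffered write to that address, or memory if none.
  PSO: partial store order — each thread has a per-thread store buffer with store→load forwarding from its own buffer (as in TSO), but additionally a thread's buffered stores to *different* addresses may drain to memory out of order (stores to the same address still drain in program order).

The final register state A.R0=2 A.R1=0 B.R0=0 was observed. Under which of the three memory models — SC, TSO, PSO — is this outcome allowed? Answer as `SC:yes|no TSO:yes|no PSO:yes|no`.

SC:no TSO:yes PSO:yes

outcome vector order: (A.R0,A.R1,B.R0)
SC: 11 outcomes — {<0 0 0> <0 0 2> <0 1 0> <0 1 2> <0 2 0> <0 2 2> <2 0 2> <2 1 0> <2 1 2> <2 2 0> <2 2 2>}
TSO: 12 outcomes — {<0 0 0> <0 0 2> <0 1 0> <0 1 2> <0 2 0> <0 2 2> <2 0 0> <2 0 2> <2 1 0> <2 1 2> <2 2 0> <2 2 2>}
PSO: 12 outcomes — {<0 0 0> <0 0 2> <0 1 0> <0 1 2> <0 2 0> <0 2 2> <2 0 0> <2 0 2> <2 1 0> <2 1 2> <2 2 0> <2 2 2>}
target <2 0 0> ∈ {TSO,PSO}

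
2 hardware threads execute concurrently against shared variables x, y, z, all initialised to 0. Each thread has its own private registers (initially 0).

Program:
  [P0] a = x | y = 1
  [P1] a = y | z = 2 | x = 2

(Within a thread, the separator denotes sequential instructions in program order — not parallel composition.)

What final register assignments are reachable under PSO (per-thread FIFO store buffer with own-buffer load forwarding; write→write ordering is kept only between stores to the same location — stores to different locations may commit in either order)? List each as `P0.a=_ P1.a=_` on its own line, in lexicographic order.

P0.a=0 P1.a=0
P0.a=0 P1.a=1
P0.a=2 P1.a=0

outcome vector order: (P0.a,P1.a)
|PSO outcomes| = 3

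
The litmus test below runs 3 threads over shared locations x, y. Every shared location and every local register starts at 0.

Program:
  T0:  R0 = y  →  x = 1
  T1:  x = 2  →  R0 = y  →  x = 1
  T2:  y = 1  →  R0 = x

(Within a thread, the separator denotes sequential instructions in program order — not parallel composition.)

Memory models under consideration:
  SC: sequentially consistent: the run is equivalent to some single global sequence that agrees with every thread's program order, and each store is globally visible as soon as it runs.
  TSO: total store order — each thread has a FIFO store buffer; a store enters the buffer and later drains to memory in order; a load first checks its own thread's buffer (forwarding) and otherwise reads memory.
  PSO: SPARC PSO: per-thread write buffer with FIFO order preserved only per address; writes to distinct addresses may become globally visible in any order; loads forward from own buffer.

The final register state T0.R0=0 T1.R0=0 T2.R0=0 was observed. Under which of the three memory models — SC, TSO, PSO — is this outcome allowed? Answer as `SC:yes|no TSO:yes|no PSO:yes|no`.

outcome vector order: (T0.R0,T1.R0,T2.R0)
SC: 10 outcomes — {(0,0,1); (0,0,2); (0,1,0); (0,1,1); (0,1,2); (1,0,1); (1,0,2); (1,1,0); (1,1,1); (1,1,2)}
TSO: 12 outcomes — {(0,0,0); (0,0,1); (0,0,2); (0,1,0); (0,1,1); (0,1,2); (1,0,0); (1,0,1); (1,0,2); (1,1,0); (1,1,1); (1,1,2)}
PSO: 12 outcomes — {(0,0,0); (0,0,1); (0,0,2); (0,1,0); (0,1,1); (0,1,2); (1,0,0); (1,0,1); (1,0,2); (1,1,0); (1,1,1); (1,1,2)}
target (0,0,0) ∈ {TSO,PSO}

SC:no TSO:yes PSO:yes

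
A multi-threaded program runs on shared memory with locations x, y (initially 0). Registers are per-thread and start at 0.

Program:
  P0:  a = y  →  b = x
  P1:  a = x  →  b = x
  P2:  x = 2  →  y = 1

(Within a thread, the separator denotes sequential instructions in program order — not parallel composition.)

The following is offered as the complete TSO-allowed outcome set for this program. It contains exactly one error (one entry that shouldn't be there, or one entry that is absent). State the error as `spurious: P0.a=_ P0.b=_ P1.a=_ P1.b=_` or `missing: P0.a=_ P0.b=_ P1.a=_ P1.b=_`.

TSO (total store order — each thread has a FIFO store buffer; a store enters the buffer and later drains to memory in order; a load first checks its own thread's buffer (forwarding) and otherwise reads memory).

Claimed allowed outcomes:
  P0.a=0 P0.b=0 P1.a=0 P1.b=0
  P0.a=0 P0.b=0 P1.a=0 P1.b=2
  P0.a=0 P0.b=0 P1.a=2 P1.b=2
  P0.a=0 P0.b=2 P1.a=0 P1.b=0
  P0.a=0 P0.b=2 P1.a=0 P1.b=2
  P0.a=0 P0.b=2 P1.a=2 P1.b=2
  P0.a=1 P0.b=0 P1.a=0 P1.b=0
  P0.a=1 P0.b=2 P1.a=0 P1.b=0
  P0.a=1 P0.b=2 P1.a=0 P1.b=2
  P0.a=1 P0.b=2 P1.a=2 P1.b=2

spurious: P0.a=1 P0.b=0 P1.a=0 P1.b=0

outcome vector order: (P0.a,P0.b,P1.a,P1.b)
under TSO → <0 0 0 0>; <0 0 0 2>; <0 0 2 2>; <0 2 0 0>; <0 2 0 2>; <0 2 2 2>; <1 2 0 0>; <1 2 0 2>; <1 2 2 2>
claimed∖TSO = {<1 0 0 0>}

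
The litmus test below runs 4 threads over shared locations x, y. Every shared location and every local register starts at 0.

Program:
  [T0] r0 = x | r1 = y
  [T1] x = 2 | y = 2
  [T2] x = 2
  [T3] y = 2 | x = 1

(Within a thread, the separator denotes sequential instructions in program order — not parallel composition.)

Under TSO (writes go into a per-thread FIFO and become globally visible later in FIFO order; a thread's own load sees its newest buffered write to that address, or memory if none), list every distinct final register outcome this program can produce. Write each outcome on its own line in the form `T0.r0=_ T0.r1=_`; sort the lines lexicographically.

T0.r0=0 T0.r1=0
T0.r0=0 T0.r1=2
T0.r0=1 T0.r1=2
T0.r0=2 T0.r1=0
T0.r0=2 T0.r1=2

outcome vector order: (T0.r0,T0.r1)
|TSO outcomes| = 5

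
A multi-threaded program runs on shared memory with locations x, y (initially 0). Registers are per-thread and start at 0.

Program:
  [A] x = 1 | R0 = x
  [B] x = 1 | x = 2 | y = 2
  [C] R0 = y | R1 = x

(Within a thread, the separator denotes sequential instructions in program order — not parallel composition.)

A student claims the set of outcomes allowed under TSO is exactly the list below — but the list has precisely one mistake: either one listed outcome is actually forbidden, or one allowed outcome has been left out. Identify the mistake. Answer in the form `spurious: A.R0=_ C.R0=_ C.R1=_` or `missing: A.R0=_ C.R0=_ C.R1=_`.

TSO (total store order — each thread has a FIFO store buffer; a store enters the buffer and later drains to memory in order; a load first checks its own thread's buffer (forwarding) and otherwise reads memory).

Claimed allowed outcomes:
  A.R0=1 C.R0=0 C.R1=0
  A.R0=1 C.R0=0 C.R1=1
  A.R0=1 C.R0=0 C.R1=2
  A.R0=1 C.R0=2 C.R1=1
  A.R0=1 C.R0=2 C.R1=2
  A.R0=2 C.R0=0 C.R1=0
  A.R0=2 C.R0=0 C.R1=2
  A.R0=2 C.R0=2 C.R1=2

outcome vector order: (A.R0,C.R0,C.R1)
TSO (9): 1/0/0; 1/0/1; 1/0/2; 1/2/1; 1/2/2; 2/0/0; 2/0/1; 2/0/2; 2/2/2
TSO∖claimed = {2/0/1}

missing: A.R0=2 C.R0=0 C.R1=1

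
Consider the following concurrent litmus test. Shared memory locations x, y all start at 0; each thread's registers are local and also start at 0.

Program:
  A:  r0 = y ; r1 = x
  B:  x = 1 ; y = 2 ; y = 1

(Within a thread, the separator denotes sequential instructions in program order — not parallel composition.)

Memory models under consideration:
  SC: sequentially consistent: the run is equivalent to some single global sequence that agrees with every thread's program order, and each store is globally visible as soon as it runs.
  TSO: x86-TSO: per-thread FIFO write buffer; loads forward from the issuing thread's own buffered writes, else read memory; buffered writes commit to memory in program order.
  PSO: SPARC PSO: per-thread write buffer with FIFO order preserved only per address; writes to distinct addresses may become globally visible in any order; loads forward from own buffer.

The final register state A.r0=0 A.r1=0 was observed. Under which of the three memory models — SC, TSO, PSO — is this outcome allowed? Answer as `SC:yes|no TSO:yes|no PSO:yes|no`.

SC:yes TSO:yes PSO:yes

outcome vector order: (A.r0,A.r1)
SC: 4 outcomes — {00 01 11 21}
TSO: 4 outcomes — {00 01 11 21}
PSO: 6 outcomes — {00 01 10 11 20 21}
target 00 ∈ {SC,TSO,PSO}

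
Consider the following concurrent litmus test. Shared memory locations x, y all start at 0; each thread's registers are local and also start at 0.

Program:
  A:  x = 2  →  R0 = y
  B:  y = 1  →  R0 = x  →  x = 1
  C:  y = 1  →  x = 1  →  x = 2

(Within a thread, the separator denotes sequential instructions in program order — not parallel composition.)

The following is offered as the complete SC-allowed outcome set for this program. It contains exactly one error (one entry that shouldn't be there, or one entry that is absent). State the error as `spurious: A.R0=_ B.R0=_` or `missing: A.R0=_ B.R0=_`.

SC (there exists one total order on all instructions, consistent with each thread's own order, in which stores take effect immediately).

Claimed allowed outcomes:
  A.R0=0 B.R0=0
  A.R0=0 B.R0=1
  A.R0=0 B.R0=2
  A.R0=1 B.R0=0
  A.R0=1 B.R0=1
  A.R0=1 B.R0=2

outcome vector order: (A.R0,B.R0)
under SC → 01 02 10 11 12
claimed∖SC = {00}

spurious: A.R0=0 B.R0=0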